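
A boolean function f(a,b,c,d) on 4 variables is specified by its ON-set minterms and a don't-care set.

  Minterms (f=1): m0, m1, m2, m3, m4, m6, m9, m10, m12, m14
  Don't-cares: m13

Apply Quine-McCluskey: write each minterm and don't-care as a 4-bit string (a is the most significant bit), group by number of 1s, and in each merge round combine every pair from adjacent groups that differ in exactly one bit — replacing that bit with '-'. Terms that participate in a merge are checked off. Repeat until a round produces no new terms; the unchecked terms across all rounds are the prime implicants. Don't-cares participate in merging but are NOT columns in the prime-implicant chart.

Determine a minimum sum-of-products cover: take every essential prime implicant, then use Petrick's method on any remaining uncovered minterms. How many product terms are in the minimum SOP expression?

4

Round 0: 0000✓ 0001✓ 0010✓ 0011✓ 0100✓ 0110✓ 1001✓ 1010✓ 1100✓ 1101✓ 1110✓
Round 1: -001 -010✓ -100✓ -110✓ 0-00✓ 0-10✓ 00-0✓ 00-1✓ 000-✓ 001-✓ 01-0✓ 1-01 1-10✓ 11-0✓ 110-
Round 2: --10 -1-0 0--0 00--
PIs = {--10, -001, -1-0, 0--0, 00--, 1-01, 110-}
Coverage chart:
  m0: 0--0,00--
  m1: -001,00--
  m2: --10,0--0,00--
  m3: 00-- ←essential
  m4: -1-0,0--0
  m6: --10,-1-0,0--0
  m9: -001,1-01
  m10: --10 ←essential
  m12: -1-0,110-
  m14: --10,-1-0
Essential: --10, 00--
Petrick residual → -001, -1-0
Min cover (4 terms): cd' + b'c'd + bd' + a'b'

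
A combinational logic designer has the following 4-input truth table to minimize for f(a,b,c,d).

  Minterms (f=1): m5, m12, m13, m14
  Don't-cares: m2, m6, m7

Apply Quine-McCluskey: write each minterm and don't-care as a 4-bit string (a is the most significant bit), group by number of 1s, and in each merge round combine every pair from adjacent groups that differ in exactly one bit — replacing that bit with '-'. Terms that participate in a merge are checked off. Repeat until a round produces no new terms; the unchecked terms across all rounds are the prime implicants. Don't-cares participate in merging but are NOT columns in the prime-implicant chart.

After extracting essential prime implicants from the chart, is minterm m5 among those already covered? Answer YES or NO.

NO

[col 0] 0010*, 0101*, 0110*, 0111*, 1100*, 1101*, 1110*
[col 1] -101, -110, 0-10, 01-1, 011-, 11-0, 110-
Prime implicants: -101, -110, 0-10, 01-1, 011-, 11-0, 110-
PI chart (minterm → PIs covering it):
  5 | -101,01-1
  12 | 11-0,110-
  13 | -101,110-
  14 | -110,11-0
(no essential prime implicants)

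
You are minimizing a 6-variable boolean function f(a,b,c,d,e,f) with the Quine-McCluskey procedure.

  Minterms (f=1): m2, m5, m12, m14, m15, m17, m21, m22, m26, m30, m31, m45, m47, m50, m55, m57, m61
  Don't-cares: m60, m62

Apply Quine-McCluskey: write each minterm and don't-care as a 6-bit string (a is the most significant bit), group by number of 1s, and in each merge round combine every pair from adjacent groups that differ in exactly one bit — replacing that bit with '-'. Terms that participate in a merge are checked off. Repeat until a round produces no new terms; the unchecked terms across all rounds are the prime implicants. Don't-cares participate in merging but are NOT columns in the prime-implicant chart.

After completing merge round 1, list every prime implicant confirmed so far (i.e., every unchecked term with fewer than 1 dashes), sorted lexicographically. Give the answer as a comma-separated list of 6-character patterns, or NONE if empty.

Round 0: 000010 000101✓ 001100✓ 001110✓ 001111✓ 010001✓ 010101✓ 010110✓ 011010✓ 011110✓ 011111✓ 101101✓ 101111✓ 110010 110111 111001✓ 111100✓ 111101✓ 111110✓
Round 1: -01111 -11110 0-0101 0-1110✓ 0-1111✓ 0011-0 00111-✓ 01-110 010-01 011-10 01111-✓ 1-1101 1011-1 111-01 1111-0 11110-
Round 2: 0-111-
PIs = {-01111, -11110, 0-0101, 0-111-, 000010, 0011-0, 01-110, 010-01, 011-10, 1-1101, 1011-1, 110010, 110111, 111-01, 1111-0, 11110-}

000010, 110010, 110111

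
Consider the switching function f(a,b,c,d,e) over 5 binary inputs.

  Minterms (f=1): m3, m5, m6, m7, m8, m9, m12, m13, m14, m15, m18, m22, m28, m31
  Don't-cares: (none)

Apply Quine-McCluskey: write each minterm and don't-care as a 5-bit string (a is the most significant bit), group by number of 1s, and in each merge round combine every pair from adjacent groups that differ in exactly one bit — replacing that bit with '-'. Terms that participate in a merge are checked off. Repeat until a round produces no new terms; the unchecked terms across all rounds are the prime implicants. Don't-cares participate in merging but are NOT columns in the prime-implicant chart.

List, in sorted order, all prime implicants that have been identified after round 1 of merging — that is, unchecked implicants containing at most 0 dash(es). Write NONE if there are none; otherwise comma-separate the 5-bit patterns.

NONE

Round 0: 00011✓ 00101✓ 00110✓ 00111✓ 01000✓ 01001✓ 01100✓ 01101✓ 01110✓ 01111✓ 10010✓ 10110✓ 11100✓ 11111✓
Round 1: -0110 -1100 -1111 0-101✓ 0-110✓ 0-111✓ 00-11 001-1✓ 0011-✓ 01-00✓ 01-01✓ 0100-✓ 011-0✓ 011-1✓ 0110-✓ 0111-✓ 10-10
Round 2: 0-1-1 0-11- 01-0- 011--
PIs = {-0110, -1100, -1111, 0-1-1, 0-11-, 00-11, 01-0-, 011--, 10-10}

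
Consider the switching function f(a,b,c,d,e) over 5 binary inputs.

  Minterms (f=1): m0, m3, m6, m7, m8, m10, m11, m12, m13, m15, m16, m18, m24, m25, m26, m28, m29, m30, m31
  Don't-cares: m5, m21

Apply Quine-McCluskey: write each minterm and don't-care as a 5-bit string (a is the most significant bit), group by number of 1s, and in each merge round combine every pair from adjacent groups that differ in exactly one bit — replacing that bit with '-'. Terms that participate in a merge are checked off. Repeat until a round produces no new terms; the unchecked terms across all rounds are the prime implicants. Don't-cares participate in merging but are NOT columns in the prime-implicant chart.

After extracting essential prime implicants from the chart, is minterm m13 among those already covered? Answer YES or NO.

[col 0] 00000*, 00011*, 00101*, 00110*, 00111*, 01000*, 01010*, 01011*, 01100*, 01101*, 01111*, 10000*, 10010*, 10101*, 11000*, 11001*, 11010*, 11100*, 11101*, 11110*, 11111*
[col 1] -0000*, -0101*, -1000*, -1010*, -1100*, -1101*, -1111*, 0-000*, 0-011*, 0-101*, 0-111*, 00-11*, 001-1*, 0011-, 01-00*, 01-11*, 010-0*, 0101-, 011-1*, 0110-*, 1-000*, 1-010*, 1-101*, 100-0*, 11-00*, 11-01*, 11-10*, 110-0*, 1100-*, 111-0*, 111-1*, 1110-*, 1111-*
[col 2] --000, --101, -1-00, -10-0, -11-1, -110-, 0--11, 0-1-1, 1-0-0, 11--0, 11-0-, 111--
Prime implicants: --000, --101, -1-00, -10-0, -11-1, -110-, 0--11, 0-1-1, 0011-, 0101-, 1-0-0, 11--0, 11-0-, 111--
PI chart (minterm → PIs covering it):
  0 | --000  (sole → essential)
  3 | 0--11  (sole → essential)
  6 | 0011-  (sole → essential)
  7 | 0--11,0-1-1,0011-
  8 | --000,-1-00,-10-0
  10 | -10-0,0101-
  11 | 0--11,0101-
  12 | -1-00,-110-
  13 | --101,-11-1,-110-,0-1-1
  15 | -11-1,0--11,0-1-1
  16 | --000,1-0-0
  18 | 1-0-0  (sole → essential)
  24 | --000,-1-00,-10-0,1-0-0,11--0,11-0-
  25 | 11-0-  (sole → essential)
  26 | -10-0,1-0-0,11--0
  28 | -1-00,-110-,11--0,11-0-,111--
  29 | --101,-11-1,-110-,11-0-,111--
  30 | 11--0,111--
  31 | -11-1,111--
Essential prime implicants: --000, 0--11, 0011-, 1-0-0, 11-0-

NO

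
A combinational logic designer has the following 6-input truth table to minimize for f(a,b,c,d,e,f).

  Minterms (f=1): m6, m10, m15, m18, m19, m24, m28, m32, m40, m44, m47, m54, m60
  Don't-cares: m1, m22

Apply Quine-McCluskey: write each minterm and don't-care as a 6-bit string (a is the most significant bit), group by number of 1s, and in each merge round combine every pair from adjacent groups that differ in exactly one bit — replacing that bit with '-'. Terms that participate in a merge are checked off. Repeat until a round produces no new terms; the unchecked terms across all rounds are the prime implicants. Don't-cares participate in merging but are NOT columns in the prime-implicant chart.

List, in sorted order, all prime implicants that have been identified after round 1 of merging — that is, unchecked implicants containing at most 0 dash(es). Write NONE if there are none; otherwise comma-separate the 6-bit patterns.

Round 0: 000001 000110✓ 001010 001111✓ 010010✓ 010011✓ 010110✓ 011000✓ 011100✓ 100000✓ 101000✓ 101100✓ 101111✓ 110110✓ 111100✓
Round 1: -01111 -10110 -11100 0-0110 010-10 01001- 011-00 1-1100 10-000 101-00
PIs = {-01111, -10110, -11100, 0-0110, 000001, 001010, 010-10, 01001-, 011-00, 1-1100, 10-000, 101-00}

000001, 001010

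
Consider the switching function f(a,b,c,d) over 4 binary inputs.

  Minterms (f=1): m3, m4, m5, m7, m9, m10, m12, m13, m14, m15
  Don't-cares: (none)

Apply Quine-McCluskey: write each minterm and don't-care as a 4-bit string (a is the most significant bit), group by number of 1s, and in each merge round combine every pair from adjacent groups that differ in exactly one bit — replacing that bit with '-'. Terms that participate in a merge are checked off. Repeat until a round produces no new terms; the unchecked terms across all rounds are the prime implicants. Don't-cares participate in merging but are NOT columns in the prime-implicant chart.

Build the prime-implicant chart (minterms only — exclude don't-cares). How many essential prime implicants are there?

Round 0: 0011✓ 0100✓ 0101✓ 0111✓ 1001✓ 1010✓ 1100✓ 1101✓ 1110✓ 1111✓
Round 1: -100✓ -101✓ -111✓ 0-11 01-1✓ 010-✓ 1-01 1-10 11-0✓ 11-1✓ 110-✓ 111-✓
Round 2: -1-1 -10- 11--
PIs = {-1-1, -10-, 0-11, 1-01, 1-10, 11--}
Coverage chart:
  m3: 0-11 ←essential
  m4: -10- ←essential
  m5: -1-1,-10-
  m7: -1-1,0-11
  m9: 1-01 ←essential
  m10: 1-10 ←essential
  m12: -10-,11--
  m13: -1-1,-10-,1-01,11--
  m14: 1-10,11--
  m15: -1-1,11--
Essential: -10-, 0-11, 1-01, 1-10

4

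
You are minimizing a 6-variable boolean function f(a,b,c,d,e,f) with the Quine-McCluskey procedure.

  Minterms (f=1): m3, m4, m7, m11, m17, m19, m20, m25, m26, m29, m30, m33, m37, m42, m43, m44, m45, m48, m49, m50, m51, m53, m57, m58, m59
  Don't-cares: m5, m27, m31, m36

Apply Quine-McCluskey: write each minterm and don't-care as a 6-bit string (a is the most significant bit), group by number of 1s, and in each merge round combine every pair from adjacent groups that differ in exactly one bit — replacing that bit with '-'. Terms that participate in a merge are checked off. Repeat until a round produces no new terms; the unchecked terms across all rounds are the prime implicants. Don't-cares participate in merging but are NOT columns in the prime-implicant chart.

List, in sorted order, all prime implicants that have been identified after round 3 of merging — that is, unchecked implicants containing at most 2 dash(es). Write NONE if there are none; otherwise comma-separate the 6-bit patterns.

--1011, -0010-, -1101-, 0--011, 0-0100, 000-11, 0001-1, 011--1, 011-1-, 1-0-01, 1-101-, 10-10-, 11-01-, 1100--

[col 0] 000011*, 000100*, 000101*, 000111*, 001011*, 010001*, 010011*, 010100*, 011001*, 011010*, 011011*, 011101*, 011110*, 011111*, 100001*, 100100*, 100101*, 101010*, 101011*, 101100*, 101101*, 110000*, 110001*, 110010*, 110011*, 110101*, 111001*, 111010*, 111011*
[col 1] -00100*, -00101*, -01011*, -10001*, -10011*, -11001*, -11010*, -11011*, 0-0011*, 0-0100, 0-1011*, 00-011*, 000-11, 0001-1, 00010-*, 01-001*, 01-011*, 0100-1*, 011-01*, 011-10*, 011-11*, 0110-1*, 01101-*, 0111-1*, 01111-*, 1-0001*, 1-0101*, 1-1010*, 1-1011*, 10-100*, 10-101*, 100-01*, 10010-*, 10101-*, 10110-*, 11-001*, 11-010*, 11-011*, 110-01*, 1100-0*, 1100-1*, 11000-*, 11001-*, 1110-1*, 11101-*
[col 2] --1011, -0010-, -1-001*, -1-011*, -100-1*, -110-1*, -1101-, 0--011, 01-0-1*, 011--1, 011-1-, 1-0-01, 1-101-, 10-10-, 11-0-1*, 11-01-, 1100--
[col 3] -1-0-1
Prime implicants: --1011, -0010-, -1-0-1, -1101-, 0--011, 0-0100, 000-11, 0001-1, 011--1, 011-1-, 1-0-01, 1-101-, 10-10-, 11-01-, 1100--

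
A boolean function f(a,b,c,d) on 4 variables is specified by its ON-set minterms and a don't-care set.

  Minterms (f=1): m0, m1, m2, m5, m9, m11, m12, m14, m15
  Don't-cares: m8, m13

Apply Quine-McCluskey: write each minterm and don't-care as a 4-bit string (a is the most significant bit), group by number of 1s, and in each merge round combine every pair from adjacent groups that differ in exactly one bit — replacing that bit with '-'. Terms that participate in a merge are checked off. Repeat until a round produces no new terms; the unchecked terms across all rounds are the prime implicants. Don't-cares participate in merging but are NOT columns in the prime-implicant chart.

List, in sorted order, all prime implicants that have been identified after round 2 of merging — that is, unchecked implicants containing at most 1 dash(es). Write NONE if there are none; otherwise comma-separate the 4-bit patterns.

Round 0: 0000✓ 0001✓ 0010✓ 0101✓ 1000✓ 1001✓ 1011✓ 1100✓ 1101✓ 1110✓ 1111✓
Round 1: -000✓ -001✓ -101✓ 0-01✓ 00-0 000-✓ 1-00✓ 1-01✓ 1-11✓ 10-1✓ 100-✓ 11-0✓ 11-1✓ 110-✓ 111-✓
Round 2: --01 -00- 1--1 1-0- 11--
PIs = {--01, -00-, 00-0, 1--1, 1-0-, 11--}

00-0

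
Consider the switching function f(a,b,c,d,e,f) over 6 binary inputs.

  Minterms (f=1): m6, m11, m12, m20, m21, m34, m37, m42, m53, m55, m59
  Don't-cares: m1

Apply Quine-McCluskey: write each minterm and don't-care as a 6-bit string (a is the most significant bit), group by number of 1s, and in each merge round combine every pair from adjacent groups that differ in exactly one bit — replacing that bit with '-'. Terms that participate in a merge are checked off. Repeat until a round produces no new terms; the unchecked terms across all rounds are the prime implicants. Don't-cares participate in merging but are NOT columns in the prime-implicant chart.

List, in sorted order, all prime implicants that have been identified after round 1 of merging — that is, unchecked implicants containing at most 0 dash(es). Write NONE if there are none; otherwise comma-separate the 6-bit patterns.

000001, 000110, 001011, 001100, 111011

[col 0] 000001, 000110, 001011, 001100, 010100*, 010101*, 100010*, 100101*, 101010*, 110101*, 110111*, 111011
[col 1] -10101, 01010-, 1-0101, 10-010, 1101-1
Prime implicants: -10101, 000001, 000110, 001011, 001100, 01010-, 1-0101, 10-010, 1101-1, 111011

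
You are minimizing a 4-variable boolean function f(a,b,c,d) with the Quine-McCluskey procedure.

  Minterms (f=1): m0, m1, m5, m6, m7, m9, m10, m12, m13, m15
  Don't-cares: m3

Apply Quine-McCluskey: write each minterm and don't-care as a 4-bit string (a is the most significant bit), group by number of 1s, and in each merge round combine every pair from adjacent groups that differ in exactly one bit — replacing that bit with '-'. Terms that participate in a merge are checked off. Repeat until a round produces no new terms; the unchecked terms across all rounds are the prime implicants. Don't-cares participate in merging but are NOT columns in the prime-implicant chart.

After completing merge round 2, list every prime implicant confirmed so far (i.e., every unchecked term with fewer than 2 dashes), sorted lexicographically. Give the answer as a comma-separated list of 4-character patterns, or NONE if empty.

000-, 011-, 1010, 110-

size-2^0 implicants → 0000(✓)  0001(✓)  0011(✓)  0101(✓)  0110(✓)  0111(✓)  1001(✓)  1010  1100(✓)  1101(✓)  1111(✓)
size-2^1 implicants → -001(✓)  -101(✓)  -111(✓)  0-01(✓)  0-11(✓)  00-1(✓)  000-  01-1(✓)  011-  1-01(✓)  11-1(✓)  110-
size-2^2 implicants → --01  -1-1  0--1
Unchecked terms (primes): --01, -1-1, 0--1, 000-, 011-, 1010, 110-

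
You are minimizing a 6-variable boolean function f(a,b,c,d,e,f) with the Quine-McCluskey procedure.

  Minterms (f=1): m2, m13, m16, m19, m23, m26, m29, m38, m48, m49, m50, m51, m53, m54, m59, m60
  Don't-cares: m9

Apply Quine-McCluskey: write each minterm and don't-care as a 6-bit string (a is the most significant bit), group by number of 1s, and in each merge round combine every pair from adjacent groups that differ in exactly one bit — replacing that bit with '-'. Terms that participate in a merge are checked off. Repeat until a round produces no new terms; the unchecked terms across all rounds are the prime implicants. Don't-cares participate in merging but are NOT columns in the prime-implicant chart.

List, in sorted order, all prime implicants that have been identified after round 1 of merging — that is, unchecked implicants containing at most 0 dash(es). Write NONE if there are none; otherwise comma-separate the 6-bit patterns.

size-2^0 implicants → 000010  001001(✓)  001101(✓)  010000(✓)  010011(✓)  010111(✓)  011010  011101(✓)  100110(✓)  110000(✓)  110001(✓)  110010(✓)  110011(✓)  110101(✓)  110110(✓)  111011(✓)  111100
size-2^1 implicants → -10000  -10011  0-1101  001-01  010-11  1-0110  11-011  110-01  110-10  1100-0(✓)  1100-1(✓)  11000-(✓)  11001-(✓)
size-2^2 implicants → 1100--
Unchecked terms (primes): -10000, -10011, 0-1101, 000010, 001-01, 010-11, 011010, 1-0110, 11-011, 110-01, 110-10, 1100--, 111100

000010, 011010, 111100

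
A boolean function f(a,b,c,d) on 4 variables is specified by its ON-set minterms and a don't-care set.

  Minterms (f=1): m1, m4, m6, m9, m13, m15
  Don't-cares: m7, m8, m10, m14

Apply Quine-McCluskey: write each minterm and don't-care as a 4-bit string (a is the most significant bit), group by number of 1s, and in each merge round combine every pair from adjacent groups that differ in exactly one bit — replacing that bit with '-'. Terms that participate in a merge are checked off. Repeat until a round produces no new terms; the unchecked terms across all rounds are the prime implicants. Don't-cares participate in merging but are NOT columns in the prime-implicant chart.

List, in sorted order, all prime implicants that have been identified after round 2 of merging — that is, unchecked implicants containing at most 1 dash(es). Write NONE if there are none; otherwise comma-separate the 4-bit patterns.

-001, 01-0, 1-01, 1-10, 10-0, 100-, 11-1

size-2^0 implicants → 0001(✓)  0100(✓)  0110(✓)  0111(✓)  1000(✓)  1001(✓)  1010(✓)  1101(✓)  1110(✓)  1111(✓)
size-2^1 implicants → -001  -110(✓)  -111(✓)  01-0  011-(✓)  1-01  1-10  10-0  100-  11-1  111-(✓)
size-2^2 implicants → -11-
Unchecked terms (primes): -001, -11-, 01-0, 1-01, 1-10, 10-0, 100-, 11-1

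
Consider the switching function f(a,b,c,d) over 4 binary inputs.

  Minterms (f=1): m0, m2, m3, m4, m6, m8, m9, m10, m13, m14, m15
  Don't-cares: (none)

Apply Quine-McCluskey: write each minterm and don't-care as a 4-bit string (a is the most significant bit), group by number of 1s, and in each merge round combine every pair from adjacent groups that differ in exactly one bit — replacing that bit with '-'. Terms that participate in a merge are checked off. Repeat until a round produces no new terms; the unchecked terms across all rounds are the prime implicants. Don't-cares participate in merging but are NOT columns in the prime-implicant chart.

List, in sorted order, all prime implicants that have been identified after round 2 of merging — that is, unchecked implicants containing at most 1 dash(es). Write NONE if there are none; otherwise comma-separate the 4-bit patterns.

[col 0] 0000*, 0010*, 0011*, 0100*, 0110*, 1000*, 1001*, 1010*, 1101*, 1110*, 1111*
[col 1] -000*, -010*, -110*, 0-00*, 0-10*, 00-0*, 001-, 01-0*, 1-01, 1-10*, 10-0*, 100-, 11-1, 111-
[col 2] --10, -0-0, 0--0
Prime implicants: --10, -0-0, 0--0, 001-, 1-01, 100-, 11-1, 111-

001-, 1-01, 100-, 11-1, 111-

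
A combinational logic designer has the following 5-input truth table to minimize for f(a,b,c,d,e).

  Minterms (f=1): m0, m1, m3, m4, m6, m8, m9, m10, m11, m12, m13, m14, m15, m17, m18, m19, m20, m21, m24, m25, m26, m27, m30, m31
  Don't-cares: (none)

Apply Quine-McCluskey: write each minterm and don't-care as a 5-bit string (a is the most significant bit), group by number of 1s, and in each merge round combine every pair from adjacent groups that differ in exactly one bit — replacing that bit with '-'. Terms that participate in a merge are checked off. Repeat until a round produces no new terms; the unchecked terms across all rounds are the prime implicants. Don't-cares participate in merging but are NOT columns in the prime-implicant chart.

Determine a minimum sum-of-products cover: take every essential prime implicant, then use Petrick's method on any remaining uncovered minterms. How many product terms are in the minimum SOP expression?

size-2^0 implicants → 00000(✓)  00001(✓)  00011(✓)  00100(✓)  00110(✓)  01000(✓)  01001(✓)  01010(✓)  01011(✓)  01100(✓)  01101(✓)  01110(✓)  01111(✓)  10001(✓)  10010(✓)  10011(✓)  10100(✓)  10101(✓)  11000(✓)  11001(✓)  11010(✓)  11011(✓)  11110(✓)  11111(✓)
size-2^1 implicants → -0001(✓)  -0011(✓)  -0100  -1000(✓)  -1001(✓)  -1010(✓)  -1011(✓)  -1110(✓)  -1111(✓)  0-000(✓)  0-001(✓)  0-011(✓)  0-100(✓)  0-110(✓)  00-00(✓)  000-1(✓)  0000-(✓)  001-0(✓)  01-00(✓)  01-01(✓)  01-10(✓)  01-11(✓)  010-0(✓)  010-1(✓)  0100-(✓)  0101-(✓)  011-0(✓)  011-1(✓)  0110-(✓)  0111-(✓)  1-001(✓)  1-010(✓)  1-011(✓)  10-01  100-1(✓)  1001-(✓)  1010-  11-10(✓)  11-11(✓)  110-0(✓)  110-1(✓)  1100-(✓)  1101-(✓)  1111-(✓)
size-2^2 implicants → --001(✓)  --011(✓)  -00-1(✓)  -1-10(✓)  -1-11(✓)  -10-0(✓)  -10-1(✓)  -100-(✓)  -101-(✓)  -111-(✓)  0--00  0-0-1(✓)  0-00-  0-1-0  01--0(✓)  01--1(✓)  01-0-(✓)  01-1-(✓)  010--(✓)  011--(✓)  1-0-1(✓)  1-01-  11-1-(✓)  110--(✓)
size-2^3 implicants → --0-1  -1-1-  -10--  01---
Unchecked terms (primes): --0-1, -0100, -1-1-, -10--, 0--00, 0-00-, 0-1-0, 01---, 1-01-, 10-01, 1010-
Minterm coverage:
  m0 ⊆ 0--00,0-00-
  m1 ⊆ --0-1,0-00-
  m3 ⊆ --0-1 [E]
  m4 ⊆ -0100,0--00,0-1-0
  m6 ⊆ 0-1-0 [E]
  m8 ⊆ -10--,0--00,0-00-,01---
  m9 ⊆ --0-1,-10--,0-00-,01---
  m10 ⊆ -1-1-,-10--,01---
  m11 ⊆ --0-1,-1-1-,-10--,01---
  m12 ⊆ 0--00,0-1-0,01---
  m13 ⊆ 01--- [E]
  m14 ⊆ -1-1-,0-1-0,01---
  m15 ⊆ -1-1-,01---
  m17 ⊆ --0-1,10-01
  m18 ⊆ 1-01- [E]
  m19 ⊆ --0-1,1-01-
  m20 ⊆ -0100,1010-
  m21 ⊆ 10-01,1010-
  m24 ⊆ -10-- [E]
  m25 ⊆ --0-1,-10--
  m26 ⊆ -1-1-,-10--,1-01-
  m27 ⊆ --0-1,-1-1-,-10--,1-01-
  m30 ⊆ -1-1- [E]
  m31 ⊆ -1-1- [E]
E = {--0-1, -1-1-, -10--, 0-1-0, 01---, 1-01-}
Petrick residual → 0--00, 1010-
Cover = c'e + bd + bc' + a'd'e' + a'ce' + a'b + ac'd + ab'cd'  |cover|=8

8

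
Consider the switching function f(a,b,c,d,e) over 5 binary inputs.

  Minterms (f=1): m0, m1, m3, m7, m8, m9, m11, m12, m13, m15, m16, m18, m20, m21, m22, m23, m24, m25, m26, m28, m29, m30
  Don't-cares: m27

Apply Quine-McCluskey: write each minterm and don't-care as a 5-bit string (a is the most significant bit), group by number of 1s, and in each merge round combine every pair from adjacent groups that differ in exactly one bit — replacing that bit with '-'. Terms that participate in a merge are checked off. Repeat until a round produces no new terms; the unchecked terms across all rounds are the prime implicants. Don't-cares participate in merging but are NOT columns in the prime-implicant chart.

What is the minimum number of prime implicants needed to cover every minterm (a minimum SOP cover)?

[col 0] 00000*, 00001*, 00011*, 00111*, 01000*, 01001*, 01011*, 01100*, 01101*, 01111*, 10000*, 10010*, 10100*, 10101*, 10110*, 10111*, 11000*, 11001*, 11010*, 11011*, 11100*, 11101*, 11110*
[col 1] -0000*, -0111, -1000*, -1001*, -1011*, -1100*, -1101*, 0-000*, 0-001*, 0-011*, 0-111*, 00-11*, 000-1*, 0000-*, 01-00*, 01-01*, 01-11*, 010-1*, 0100-*, 011-1*, 0110-*, 1-000*, 1-010*, 1-100*, 1-101*, 1-110*, 10-00*, 10-10*, 100-0*, 101-0*, 101-1*, 1010-*, 1011-*, 11-00*, 11-01*, 11-10*, 110-0*, 110-1*, 1100-*, 1101-*, 111-0*, 1110-*
[col 2] --000, -1-00*, -1-01*, -10-1, -100-*, -110-*, 0--11, 0-0-1, 0-00-, 01--1, 01-0-*, 1--00*, 1--10*, 1-0-0*, 1-1-0*, 1-10-, 10--0*, 101--, 11--0*, 11-0-*, 110--
[col 3] -1-0-, 1---0
Prime implicants: --000, -0111, -1-0-, -10-1, 0--11, 0-0-1, 0-00-, 01--1, 1---0, 1-10-, 101--, 110--
PI chart (minterm → PIs covering it):
  0 | --000,0-00-
  1 | 0-0-1,0-00-
  3 | 0--11,0-0-1
  7 | -0111,0--11
  8 | --000,-1-0-,0-00-
  9 | -1-0-,-10-1,0-0-1,0-00-,01--1
  11 | -10-1,0--11,0-0-1,01--1
  12 | -1-0-  (sole → essential)
  13 | -1-0-,01--1
  15 | 0--11,01--1
  16 | --000,1---0
  18 | 1---0  (sole → essential)
  20 | 1---0,1-10-,101--
  21 | 1-10-,101--
  22 | 1---0,101--
  23 | -0111,101--
  24 | --000,-1-0-,1---0,110--
  25 | -1-0-,-10-1,110--
  26 | 1---0,110--
  28 | -1-0-,1---0,1-10-
  29 | -1-0-,1-10-
  30 | 1---0  (sole → essential)
Essential prime implicants: -1-0-, 1---0
Petrick residual → 0--11, 0-00-, 101--
Minimum SOP uses 5 PIs: bd' + a'de + a'c'd' + ae' + ab'c

5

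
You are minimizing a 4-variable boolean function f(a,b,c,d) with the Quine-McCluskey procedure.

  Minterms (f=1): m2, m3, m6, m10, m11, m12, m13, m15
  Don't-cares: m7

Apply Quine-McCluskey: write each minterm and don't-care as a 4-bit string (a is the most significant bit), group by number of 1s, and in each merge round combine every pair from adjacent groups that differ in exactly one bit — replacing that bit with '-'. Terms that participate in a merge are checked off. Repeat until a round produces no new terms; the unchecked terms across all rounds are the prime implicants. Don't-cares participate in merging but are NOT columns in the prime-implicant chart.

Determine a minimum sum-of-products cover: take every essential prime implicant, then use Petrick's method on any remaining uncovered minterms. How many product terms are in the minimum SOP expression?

size-2^0 implicants → 0010(✓)  0011(✓)  0110(✓)  0111(✓)  1010(✓)  1011(✓)  1100(✓)  1101(✓)  1111(✓)
size-2^1 implicants → -010(✓)  -011(✓)  -111(✓)  0-10(✓)  0-11(✓)  001-(✓)  011-(✓)  1-11(✓)  101-(✓)  11-1  110-
size-2^2 implicants → --11  -01-  0-1-
Unchecked terms (primes): --11, -01-, 0-1-, 11-1, 110-
Minterm coverage:
  m2 ⊆ -01-,0-1-
  m3 ⊆ --11,-01-,0-1-
  m6 ⊆ 0-1- [E]
  m10 ⊆ -01- [E]
  m11 ⊆ --11,-01-
  m12 ⊆ 110- [E]
  m13 ⊆ 11-1,110-
  m15 ⊆ --11,11-1
E = {-01-, 0-1-, 110-}
Petrick residual → --11
Cover = cd + b'c + a'c + abc'  |cover|=4

4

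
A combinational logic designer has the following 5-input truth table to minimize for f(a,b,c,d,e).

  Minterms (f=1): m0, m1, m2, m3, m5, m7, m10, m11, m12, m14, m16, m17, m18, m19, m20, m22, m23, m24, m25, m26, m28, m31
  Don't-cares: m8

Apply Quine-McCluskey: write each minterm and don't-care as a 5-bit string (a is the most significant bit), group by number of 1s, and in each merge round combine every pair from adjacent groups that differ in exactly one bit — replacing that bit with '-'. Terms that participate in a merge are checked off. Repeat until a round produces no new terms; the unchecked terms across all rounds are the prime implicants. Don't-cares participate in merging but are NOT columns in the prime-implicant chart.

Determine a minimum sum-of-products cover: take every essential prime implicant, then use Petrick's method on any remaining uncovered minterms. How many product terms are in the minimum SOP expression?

Round 0: 00000✓ 00001✓ 00010✓ 00011✓ 00101✓ 00111✓ 01000✓ 01010✓ 01011✓ 01100✓ 01110✓ 10000✓ 10001✓ 10010✓ 10011✓ 10100✓ 10110✓ 10111✓ 11000✓ 11001✓ 11010✓ 11100✓ 11111✓
Round 1: -0000✓ -0001✓ -0010✓ -0011✓ -0111✓ -1000✓ -1010✓ -1100✓ 0-000✓ 0-010✓ 0-011✓ 00-01✓ 00-11✓ 000-0✓ 000-1✓ 0000-✓ 0001-✓ 001-1✓ 01-00✓ 01-10✓ 010-0✓ 0101-✓ 011-0✓ 1-000✓ 1-001✓ 1-010✓ 1-100✓ 1-111 10-00✓ 10-10✓ 10-11✓ 100-0✓ 100-1✓ 1000-✓ 1001-✓ 101-0✓ 1011-✓ 11-00✓ 110-0✓ 1100-✓
Round 2: --000✓ --010✓ -0-11 -00-0✓ -00-1✓ -000-✓ -001-✓ -1-00 -10-0✓ 0-0-0✓ 0-01- 00--1 000--✓ 01--0 1--00 1-0-0✓ 1-00- 10--0 10-1- 100--✓
Round 3: --0-0 -00--
PIs = {--0-0, -0-11, -00--, -1-00, 0-01-, 00--1, 01--0, 1--00, 1-00-, 1-111, 10--0, 10-1-}
Coverage chart:
  m0: --0-0,-00--
  m1: -00--,00--1
  m2: --0-0,-00--,0-01-
  m3: -0-11,-00--,0-01-,00--1
  m5: 00--1 ←essential
  m7: -0-11,00--1
  m10: --0-0,0-01-,01--0
  m11: 0-01- ←essential
  m12: -1-00,01--0
  m14: 01--0 ←essential
  m16: --0-0,-00--,1--00,1-00-,10--0
  m17: -00--,1-00-
  m18: --0-0,-00--,10--0,10-1-
  m19: -0-11,-00--,10-1-
  m20: 1--00,10--0
  m22: 10--0,10-1-
  m23: -0-11,1-111,10-1-
  m24: --0-0,-1-00,1--00,1-00-
  m25: 1-00- ←essential
  m26: --0-0 ←essential
  m28: -1-00,1--00
  m31: 1-111 ←essential
Essential: --0-0, 0-01-, 00--1, 01--0, 1-00-, 1-111
Petrick residual → 1--00, 10-1-
Min cover (8 terms): c'e' + a'c'd + a'b'e + a'be' + ad'e' + ac'd' + acde + ab'd

8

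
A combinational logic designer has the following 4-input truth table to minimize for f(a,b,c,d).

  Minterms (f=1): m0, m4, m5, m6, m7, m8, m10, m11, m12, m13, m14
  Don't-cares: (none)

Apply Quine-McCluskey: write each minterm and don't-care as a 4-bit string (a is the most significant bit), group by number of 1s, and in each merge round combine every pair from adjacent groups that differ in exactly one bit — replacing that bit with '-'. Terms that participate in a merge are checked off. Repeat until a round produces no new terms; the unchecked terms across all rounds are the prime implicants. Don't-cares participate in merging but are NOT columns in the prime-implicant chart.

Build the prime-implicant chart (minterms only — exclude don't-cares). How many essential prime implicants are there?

4

[col 0] 0000*, 0100*, 0101*, 0110*, 0111*, 1000*, 1010*, 1011*, 1100*, 1101*, 1110*
[col 1] -000*, -100*, -101*, -110*, 0-00*, 01-0*, 01-1*, 010-*, 011-*, 1-00*, 1-10*, 10-0*, 101-, 11-0*, 110-*
[col 2] --00, -1-0, -10-, 01--, 1--0
Prime implicants: --00, -1-0, -10-, 01--, 1--0, 101-
PI chart (minterm → PIs covering it):
  0 | --00  (sole → essential)
  4 | --00,-1-0,-10-,01--
  5 | -10-,01--
  6 | -1-0,01--
  7 | 01--  (sole → essential)
  8 | --00,1--0
  10 | 1--0,101-
  11 | 101-  (sole → essential)
  12 | --00,-1-0,-10-,1--0
  13 | -10-  (sole → essential)
  14 | -1-0,1--0
Essential prime implicants: --00, -10-, 01--, 101-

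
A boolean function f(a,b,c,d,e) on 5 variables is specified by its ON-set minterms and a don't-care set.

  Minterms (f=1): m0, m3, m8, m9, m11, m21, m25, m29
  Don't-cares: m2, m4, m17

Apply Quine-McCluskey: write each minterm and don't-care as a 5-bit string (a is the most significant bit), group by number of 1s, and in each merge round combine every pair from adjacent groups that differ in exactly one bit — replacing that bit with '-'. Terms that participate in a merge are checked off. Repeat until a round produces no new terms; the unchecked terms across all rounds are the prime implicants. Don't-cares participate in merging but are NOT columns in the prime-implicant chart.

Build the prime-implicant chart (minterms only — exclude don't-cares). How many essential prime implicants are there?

1

Round 0: 00000✓ 00010✓ 00011✓ 00100✓ 01000✓ 01001✓ 01011✓ 10001✓ 10101✓ 11001✓ 11101✓
Round 1: -1001 0-000 0-011 00-00 000-0 0001- 010-1 0100- 1-001✓ 1-101✓ 10-01✓ 11-01✓
Round 2: 1--01
PIs = {-1001, 0-000, 0-011, 00-00, 000-0, 0001-, 010-1, 0100-, 1--01}
Coverage chart:
  m0: 0-000,00-00,000-0
  m3: 0-011,0001-
  m8: 0-000,0100-
  m9: -1001,010-1,0100-
  m11: 0-011,010-1
  m21: 1--01 ←essential
  m25: -1001,1--01
  m29: 1--01 ←essential
Essential: 1--01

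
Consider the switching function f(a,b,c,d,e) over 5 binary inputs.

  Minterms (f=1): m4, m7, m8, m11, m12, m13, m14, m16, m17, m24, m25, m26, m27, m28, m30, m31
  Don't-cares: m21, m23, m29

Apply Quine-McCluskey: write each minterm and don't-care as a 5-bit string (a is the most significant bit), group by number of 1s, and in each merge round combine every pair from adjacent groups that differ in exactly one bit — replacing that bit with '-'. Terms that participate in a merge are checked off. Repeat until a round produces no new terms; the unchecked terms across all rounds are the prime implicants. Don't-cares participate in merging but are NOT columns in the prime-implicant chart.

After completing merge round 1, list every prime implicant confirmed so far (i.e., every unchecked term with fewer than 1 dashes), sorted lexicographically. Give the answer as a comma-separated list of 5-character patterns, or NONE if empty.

NONE

Round 0: 00100✓ 00111✓ 01000✓ 01011✓ 01100✓ 01101✓ 01110✓ 10000✓ 10001✓ 10101✓ 10111✓ 11000✓ 11001✓ 11010✓ 11011✓ 11100✓ 11101✓ 11110✓ 11111✓
Round 1: -0111 -1000✓ -1011 -1100✓ -1101✓ -1110✓ 0-100 01-00✓ 011-0✓ 0110-✓ 1-000✓ 1-001✓ 1-101✓ 1-111✓ 10-01✓ 1000-✓ 101-1✓ 11-00✓ 11-01✓ 11-10✓ 11-11✓ 110-0✓ 110-1✓ 1100-✓ 1101-✓ 111-0✓ 111-1✓ 1110-✓ 1111-✓
Round 2: -1-00 -11-0 -110- 1--01 1-00- 1-1-1 11--0✓ 11--1✓ 11-0-✓ 11-1-✓ 110--✓ 111--✓
Round 3: 11---
PIs = {-0111, -1-00, -1011, -11-0, -110-, 0-100, 1--01, 1-00-, 1-1-1, 11---}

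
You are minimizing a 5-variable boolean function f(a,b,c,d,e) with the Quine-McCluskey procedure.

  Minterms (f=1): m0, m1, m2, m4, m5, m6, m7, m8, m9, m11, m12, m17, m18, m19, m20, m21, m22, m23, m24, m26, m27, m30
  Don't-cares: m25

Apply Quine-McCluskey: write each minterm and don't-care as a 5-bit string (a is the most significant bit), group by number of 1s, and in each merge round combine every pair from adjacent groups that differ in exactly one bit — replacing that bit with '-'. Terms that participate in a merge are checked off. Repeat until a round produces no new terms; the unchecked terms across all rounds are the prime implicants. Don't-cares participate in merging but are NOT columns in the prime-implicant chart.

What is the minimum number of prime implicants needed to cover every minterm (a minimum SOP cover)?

size-2^0 implicants → 00000(✓)  00001(✓)  00010(✓)  00100(✓)  00101(✓)  00110(✓)  00111(✓)  01000(✓)  01001(✓)  01011(✓)  01100(✓)  10001(✓)  10010(✓)  10011(✓)  10100(✓)  10101(✓)  10110(✓)  10111(✓)  11000(✓)  11001(✓)  11010(✓)  11011(✓)  11110(✓)
size-2^1 implicants → -0001(✓)  -0010(✓)  -0100(✓)  -0101(✓)  -0110(✓)  -0111(✓)  -1000(✓)  -1001(✓)  -1011(✓)  0-000(✓)  0-001(✓)  0-100(✓)  00-00(✓)  00-01(✓)  00-10(✓)  000-0(✓)  0000-(✓)  001-0(✓)  001-1(✓)  0010-(✓)  0011-(✓)  01-00(✓)  010-1(✓)  0100-(✓)  1-001(✓)  1-010(✓)  1-011(✓)  1-110(✓)  10-01(✓)  10-10(✓)  10-11(✓)  100-1(✓)  1001-(✓)  101-0(✓)  101-1(✓)  1010-(✓)  1011-(✓)  11-10(✓)  110-0(✓)  110-1(✓)  1100-(✓)  1101-(✓)
size-2^2 implicants → --001  -0-01  -0-10  -01-0(✓)  -01-1(✓)  -010-(✓)  -011-(✓)  -10-1  -100-  0--00  0-00-  00--0  00-0-  001--(✓)  1--10  1-0-1  1-01-  10--1  10-1-  101--(✓)  110--
size-2^3 implicants → -01--
Unchecked terms (primes): --001, -0-01, -0-10, -01--, -10-1, -100-, 0--00, 0-00-, 00--0, 00-0-, 1--10, 1-0-1, 1-01-, 10--1, 10-1-, 110--
Minterm coverage:
  m0 ⊆ 0--00,0-00-,00--0,00-0-
  m1 ⊆ --001,-0-01,0-00-,00-0-
  m2 ⊆ -0-10,00--0
  m4 ⊆ -01--,0--00,00--0,00-0-
  m5 ⊆ -0-01,-01--,00-0-
  m6 ⊆ -0-10,-01--,00--0
  m7 ⊆ -01-- [E]
  m8 ⊆ -100-,0--00,0-00-
  m9 ⊆ --001,-10-1,-100-,0-00-
  m11 ⊆ -10-1 [E]
  m12 ⊆ 0--00 [E]
  m17 ⊆ --001,-0-01,1-0-1,10--1
  m18 ⊆ -0-10,1--10,1-01-,10-1-
  m19 ⊆ 1-0-1,1-01-,10--1,10-1-
  m20 ⊆ -01-- [E]
  m21 ⊆ -0-01,-01--,10--1
  m22 ⊆ -0-10,-01--,1--10,10-1-
  m23 ⊆ -01--,10--1,10-1-
  m24 ⊆ -100-,110--
  m26 ⊆ 1--10,1-01-,110--
  m27 ⊆ -10-1,1-0-1,1-01-,110--
  m30 ⊆ 1--10 [E]
E = {-01--, -10-1, 0--00, 1--10}
Petrick residual → --001, -0-10, -100-, 1-0-1
Cover = c'd'e + b'de' + b'c + bc'e + bc'd' + a'd'e' + ade' + ac'e  |cover|=8

8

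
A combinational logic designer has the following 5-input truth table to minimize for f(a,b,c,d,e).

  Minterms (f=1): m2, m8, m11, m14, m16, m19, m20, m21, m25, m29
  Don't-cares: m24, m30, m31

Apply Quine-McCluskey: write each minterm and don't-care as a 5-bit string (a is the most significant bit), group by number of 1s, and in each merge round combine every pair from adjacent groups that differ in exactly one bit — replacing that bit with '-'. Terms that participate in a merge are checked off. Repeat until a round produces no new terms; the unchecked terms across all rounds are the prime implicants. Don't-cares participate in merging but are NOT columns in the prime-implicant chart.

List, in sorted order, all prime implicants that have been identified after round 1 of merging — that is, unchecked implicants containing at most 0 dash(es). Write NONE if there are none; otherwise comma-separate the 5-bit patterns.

[col 0] 00010, 01000*, 01011, 01110*, 10000*, 10011, 10100*, 10101*, 11000*, 11001*, 11101*, 11110*, 11111*
[col 1] -1000, -1110, 1-000, 1-101, 10-00, 1010-, 11-01, 1100-, 111-1, 1111-
Prime implicants: -1000, -1110, 00010, 01011, 1-000, 1-101, 10-00, 10011, 1010-, 11-01, 1100-, 111-1, 1111-

00010, 01011, 10011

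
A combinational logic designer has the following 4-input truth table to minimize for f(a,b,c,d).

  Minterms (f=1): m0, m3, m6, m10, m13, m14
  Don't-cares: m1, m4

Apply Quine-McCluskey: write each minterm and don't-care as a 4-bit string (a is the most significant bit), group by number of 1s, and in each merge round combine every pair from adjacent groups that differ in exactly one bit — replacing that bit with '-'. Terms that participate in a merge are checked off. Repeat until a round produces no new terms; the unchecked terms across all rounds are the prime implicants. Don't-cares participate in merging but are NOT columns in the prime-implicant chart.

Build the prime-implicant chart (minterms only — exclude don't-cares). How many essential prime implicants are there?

3

Round 0: 0000✓ 0001✓ 0011✓ 0100✓ 0110✓ 1010✓ 1101 1110✓
Round 1: -110 0-00 00-1 000- 01-0 1-10
PIs = {-110, 0-00, 00-1, 000-, 01-0, 1-10, 1101}
Coverage chart:
  m0: 0-00,000-
  m3: 00-1 ←essential
  m6: -110,01-0
  m10: 1-10 ←essential
  m13: 1101 ←essential
  m14: -110,1-10
Essential: 00-1, 1-10, 1101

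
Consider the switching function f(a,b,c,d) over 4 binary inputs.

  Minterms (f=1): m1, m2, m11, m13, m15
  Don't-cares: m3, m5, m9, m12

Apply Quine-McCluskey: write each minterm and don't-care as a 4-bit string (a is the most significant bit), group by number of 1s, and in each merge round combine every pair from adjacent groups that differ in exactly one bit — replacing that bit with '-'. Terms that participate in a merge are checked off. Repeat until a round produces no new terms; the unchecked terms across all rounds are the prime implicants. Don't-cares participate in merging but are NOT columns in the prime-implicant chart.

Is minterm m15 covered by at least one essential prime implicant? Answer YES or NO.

YES

size-2^0 implicants → 0001(✓)  0010(✓)  0011(✓)  0101(✓)  1001(✓)  1011(✓)  1100(✓)  1101(✓)  1111(✓)
size-2^1 implicants → -001(✓)  -011(✓)  -101(✓)  0-01(✓)  00-1(✓)  001-  1-01(✓)  1-11(✓)  10-1(✓)  11-1(✓)  110-
size-2^2 implicants → --01  -0-1  1--1
Unchecked terms (primes): --01, -0-1, 001-, 1--1, 110-
Minterm coverage:
  m1 ⊆ --01,-0-1
  m2 ⊆ 001- [E]
  m11 ⊆ -0-1,1--1
  m13 ⊆ --01,1--1,110-
  m15 ⊆ 1--1 [E]
E = {001-, 1--1}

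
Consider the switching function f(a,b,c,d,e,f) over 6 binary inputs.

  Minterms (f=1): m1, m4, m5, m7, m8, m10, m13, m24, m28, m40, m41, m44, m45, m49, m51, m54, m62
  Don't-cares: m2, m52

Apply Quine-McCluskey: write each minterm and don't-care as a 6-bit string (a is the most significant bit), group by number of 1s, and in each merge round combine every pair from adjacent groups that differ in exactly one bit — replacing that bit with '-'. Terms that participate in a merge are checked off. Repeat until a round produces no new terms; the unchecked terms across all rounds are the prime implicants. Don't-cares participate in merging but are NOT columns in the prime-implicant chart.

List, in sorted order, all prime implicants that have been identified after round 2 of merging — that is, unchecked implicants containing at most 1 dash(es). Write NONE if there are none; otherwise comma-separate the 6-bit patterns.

-01000, -01101, 0-1000, 00-010, 00-101, 000-01, 0001-1, 00010-, 0010-0, 011-00, 11-110, 1100-1, 1101-0

size-2^0 implicants → 000001(✓)  000010(✓)  000100(✓)  000101(✓)  000111(✓)  001000(✓)  001010(✓)  001101(✓)  011000(✓)  011100(✓)  101000(✓)  101001(✓)  101100(✓)  101101(✓)  110001(✓)  110011(✓)  110100(✓)  110110(✓)  111110(✓)
size-2^1 implicants → -01000  -01101  0-1000  00-010  00-101  000-01  0001-1  00010-  0010-0  011-00  101-00(✓)  101-01(✓)  10100-(✓)  10110-(✓)  11-110  1100-1  1101-0
size-2^2 implicants → 101-0-
Unchecked terms (primes): -01000, -01101, 0-1000, 00-010, 00-101, 000-01, 0001-1, 00010-, 0010-0, 011-00, 101-0-, 11-110, 1100-1, 1101-0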